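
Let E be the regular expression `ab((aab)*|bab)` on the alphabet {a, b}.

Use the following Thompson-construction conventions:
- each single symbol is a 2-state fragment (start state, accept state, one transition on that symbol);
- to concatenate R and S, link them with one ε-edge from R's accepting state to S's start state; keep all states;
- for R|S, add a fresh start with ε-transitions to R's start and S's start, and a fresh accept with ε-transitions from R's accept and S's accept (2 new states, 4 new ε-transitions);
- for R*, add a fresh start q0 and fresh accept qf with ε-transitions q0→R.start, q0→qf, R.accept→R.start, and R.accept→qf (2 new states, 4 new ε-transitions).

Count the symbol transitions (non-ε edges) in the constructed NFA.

8

Recursing over subexpressions:
Each of the 8 symbol leaves contributes exactly 1 symbol transition.
  aab → 3 symbol transitions
  (aab)* → 3 symbol transitions
  bab → 3 symbol transitions
  (aab)*|bab → 6 symbol transitions
  ab((aab)*|bab) → 8 symbol transitions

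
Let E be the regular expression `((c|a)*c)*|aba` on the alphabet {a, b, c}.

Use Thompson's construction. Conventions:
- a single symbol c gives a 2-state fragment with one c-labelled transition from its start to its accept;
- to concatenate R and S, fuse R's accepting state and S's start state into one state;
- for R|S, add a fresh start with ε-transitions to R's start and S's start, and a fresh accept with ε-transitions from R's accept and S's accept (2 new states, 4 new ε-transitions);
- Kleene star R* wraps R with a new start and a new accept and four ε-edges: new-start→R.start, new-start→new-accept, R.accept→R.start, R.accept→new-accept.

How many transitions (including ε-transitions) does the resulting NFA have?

22

Per subexpression:
Each of the 6 symbol leaves contributes 1 transition (1 symbol, 0 ε).
  c|a : 6 transitions (2 symbol, 4 ε)
  (c|a)* : 10 transitions (2 symbol, 8 ε)
  (c|a)*c : 11 transitions (3 symbol, 8 ε)
  ((c|a)*c)* : 15 transitions (3 symbol, 12 ε)
  aba : 3 transitions (3 symbol, 0 ε)
  ((c|a)*c)*|aba : 22 transitions (6 symbol, 16 ε)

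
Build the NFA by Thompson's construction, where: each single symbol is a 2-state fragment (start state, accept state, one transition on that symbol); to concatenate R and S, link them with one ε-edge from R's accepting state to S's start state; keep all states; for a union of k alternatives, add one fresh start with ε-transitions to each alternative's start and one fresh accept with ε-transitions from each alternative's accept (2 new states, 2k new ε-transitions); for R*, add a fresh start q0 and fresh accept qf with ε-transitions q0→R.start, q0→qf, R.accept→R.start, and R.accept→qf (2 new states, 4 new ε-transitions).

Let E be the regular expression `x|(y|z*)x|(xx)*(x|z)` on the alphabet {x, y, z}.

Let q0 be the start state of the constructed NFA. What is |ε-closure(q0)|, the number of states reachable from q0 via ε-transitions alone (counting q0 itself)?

Compute the ε-closure size of each fragment's start state recursively; a symbol fragment's start has no outgoing ε-edge, so its closure is just itself (size 1).
  z* → the star's fresh start ε-reaches both the body's start and the fresh accept: |ε-closure| = 2 + 1 = 3
  y|z* → |ε-closure| = 1 (new start) + (1 + 3) + 1 (new accept, since some branch ε-reaches its own accept) = 6
  (y|z*)x → |ε-closure| = 6 + 1 = 7 (closure spills across the concat boundary because the left factor accepts ε)
  xx → |ε-closure| equals the left operand's closure size = 1 (its accept is not ε-reachable, so the closure stops there)
  (xx)* → new start has ε-edges to the inner start and to the new accept, so |ε-closure| = 2 + 1 = 3
  x|z → |ε-closure| = 1 + 1 + 1 = 3 (the new accept is not ε-reachable since no branch accepts ε)
  (xx)*(x|z) → the left operand accepts ε, so the closure extends into the next operand (via the concat ε-link); |ε-closure| = 3 + 3 = 6
  x|(y|z*)x|(xx)*(x|z) → |ε-closure| = 1 + 1 + 7 + 6 = 15 (the new accept is not ε-reachable since no branch accepts ε)

15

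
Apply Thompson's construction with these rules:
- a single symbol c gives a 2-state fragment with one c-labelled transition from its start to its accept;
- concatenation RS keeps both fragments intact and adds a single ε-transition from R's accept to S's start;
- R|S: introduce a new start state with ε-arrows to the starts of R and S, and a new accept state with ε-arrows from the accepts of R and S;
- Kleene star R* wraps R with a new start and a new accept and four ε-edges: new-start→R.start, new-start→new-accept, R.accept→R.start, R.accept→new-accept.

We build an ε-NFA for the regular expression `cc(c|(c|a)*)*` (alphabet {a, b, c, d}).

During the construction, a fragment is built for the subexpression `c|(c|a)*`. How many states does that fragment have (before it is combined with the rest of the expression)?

Fragment for `c|(c|a)*`:
Each of the 3 symbol leaves contributes a 2-state fragment.
  c|a = 6 states
  (c|a)* = 8 states
  c|(c|a)* = 12 states

12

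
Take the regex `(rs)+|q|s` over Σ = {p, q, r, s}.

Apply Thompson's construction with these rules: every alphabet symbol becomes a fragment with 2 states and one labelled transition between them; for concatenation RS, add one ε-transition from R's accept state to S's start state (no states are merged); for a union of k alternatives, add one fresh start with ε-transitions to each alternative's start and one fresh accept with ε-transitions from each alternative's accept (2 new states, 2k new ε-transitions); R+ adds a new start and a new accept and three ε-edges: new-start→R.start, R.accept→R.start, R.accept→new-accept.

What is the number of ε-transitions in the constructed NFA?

10

Building bottom-up:
Each of the 4 symbol leaves contributes 0 ε-transitions.
  rs : 1 ε-transition
  (rs)+ : 4 ε-transitions
  (rs)+|q|s : 10 ε-transitions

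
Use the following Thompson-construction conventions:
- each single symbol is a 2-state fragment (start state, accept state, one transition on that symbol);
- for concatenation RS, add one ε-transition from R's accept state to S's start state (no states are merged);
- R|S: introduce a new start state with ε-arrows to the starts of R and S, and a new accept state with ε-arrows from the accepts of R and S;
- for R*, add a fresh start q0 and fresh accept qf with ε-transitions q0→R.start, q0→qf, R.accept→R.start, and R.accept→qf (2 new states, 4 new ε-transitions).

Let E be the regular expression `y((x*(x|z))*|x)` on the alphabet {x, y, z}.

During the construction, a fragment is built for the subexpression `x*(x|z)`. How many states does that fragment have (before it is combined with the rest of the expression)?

10

Fragment for `x*(x|z)`:
Each of the 3 symbol leaves contributes a 2-state fragment.
  x* → 4 states
  x|z → 6 states
  x*(x|z) → 10 states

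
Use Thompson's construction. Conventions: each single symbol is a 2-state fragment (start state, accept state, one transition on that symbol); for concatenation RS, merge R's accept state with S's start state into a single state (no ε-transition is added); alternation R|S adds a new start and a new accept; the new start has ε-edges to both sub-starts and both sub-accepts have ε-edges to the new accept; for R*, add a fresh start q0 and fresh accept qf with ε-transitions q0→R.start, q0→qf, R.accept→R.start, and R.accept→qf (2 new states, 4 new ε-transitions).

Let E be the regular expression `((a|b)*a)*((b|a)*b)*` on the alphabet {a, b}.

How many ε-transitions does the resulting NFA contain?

Per subexpression:
Each of the 6 symbol leaves contributes 0 ε-transitions.
  a|b = 4 ε-transitions
  (a|b)* = 8 ε-transitions
  (a|b)*a = 8 ε-transitions
  ((a|b)*a)* = 12 ε-transitions
  b|a = 4 ε-transitions
  (b|a)* = 8 ε-transitions
  (b|a)*b = 8 ε-transitions
  ((b|a)*b)* = 12 ε-transitions
  ((a|b)*a)*((b|a)*b)* = 24 ε-transitions

24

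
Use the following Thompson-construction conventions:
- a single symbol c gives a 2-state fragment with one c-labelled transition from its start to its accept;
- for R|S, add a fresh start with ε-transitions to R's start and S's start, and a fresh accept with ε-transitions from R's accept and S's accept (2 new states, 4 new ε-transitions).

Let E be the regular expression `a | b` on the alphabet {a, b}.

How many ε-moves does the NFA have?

4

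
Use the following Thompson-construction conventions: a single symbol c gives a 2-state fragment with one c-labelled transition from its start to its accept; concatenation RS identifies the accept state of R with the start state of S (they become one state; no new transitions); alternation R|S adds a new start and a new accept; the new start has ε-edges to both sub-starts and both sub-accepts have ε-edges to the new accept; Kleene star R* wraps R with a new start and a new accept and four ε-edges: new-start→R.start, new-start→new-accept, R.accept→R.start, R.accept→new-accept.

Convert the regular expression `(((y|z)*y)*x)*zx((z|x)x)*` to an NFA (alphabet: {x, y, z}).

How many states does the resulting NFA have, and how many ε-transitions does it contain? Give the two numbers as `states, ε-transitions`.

24, 24

Bottom-up over the parse tree:
Each of the 9 symbol leaves contributes 2 states and 0 ε-transitions.
  y|z : 6 states, 4 ε-transitions
  (y|z)* : 8 states, 8 ε-transitions
  (y|z)*y : 9 states, 8 ε-transitions
  ((y|z)*y)* : 11 states, 12 ε-transitions
  ((y|z)*y)*x : 12 states, 12 ε-transitions
  (((y|z)*y)*x)* : 14 states, 16 ε-transitions
  z|x : 6 states, 4 ε-transitions
  (z|x)x : 7 states, 4 ε-transitions
  ((z|x)x)* : 9 states, 8 ε-transitions
  (((y|z)*y)*x)*zx((z|x)x)* : 24 states, 24 ε-transitions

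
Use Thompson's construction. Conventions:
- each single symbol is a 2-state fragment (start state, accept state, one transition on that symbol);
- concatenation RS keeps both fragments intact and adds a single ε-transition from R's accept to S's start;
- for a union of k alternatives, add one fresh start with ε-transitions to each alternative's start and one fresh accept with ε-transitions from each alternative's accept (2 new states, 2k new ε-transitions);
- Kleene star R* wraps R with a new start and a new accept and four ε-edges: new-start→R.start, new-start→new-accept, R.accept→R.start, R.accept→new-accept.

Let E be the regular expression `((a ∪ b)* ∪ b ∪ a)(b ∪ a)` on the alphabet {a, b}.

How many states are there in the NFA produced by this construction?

By structural recursion:
Each of the 6 symbol leaves contributes a 2-state fragment.
  a ∪ b : 6 states
  (a ∪ b)* : 8 states
  (a ∪ b)* ∪ b ∪ a : 14 states
  b ∪ a : 6 states
  ((a ∪ b)* ∪ b ∪ a)(b ∪ a) : 20 states

20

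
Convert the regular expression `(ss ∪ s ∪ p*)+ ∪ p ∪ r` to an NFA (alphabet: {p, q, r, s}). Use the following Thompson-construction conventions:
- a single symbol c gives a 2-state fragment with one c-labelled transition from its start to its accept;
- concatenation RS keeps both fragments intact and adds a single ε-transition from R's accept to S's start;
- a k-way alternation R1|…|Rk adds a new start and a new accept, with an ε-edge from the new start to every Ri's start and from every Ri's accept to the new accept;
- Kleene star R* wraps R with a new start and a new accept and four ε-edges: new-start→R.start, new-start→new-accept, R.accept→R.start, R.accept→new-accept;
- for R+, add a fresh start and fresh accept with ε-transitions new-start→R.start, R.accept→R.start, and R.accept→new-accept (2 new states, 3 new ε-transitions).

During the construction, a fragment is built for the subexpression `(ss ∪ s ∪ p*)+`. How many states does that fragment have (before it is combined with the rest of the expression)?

Fragment for `(ss ∪ s ∪ p*)+`:
Each of the 4 symbol leaves contributes a 2-state fragment.
  ss = 4 states
  p* = 4 states
  ss ∪ s ∪ p* = 12 states
  (ss ∪ s ∪ p*)+ = 14 states

14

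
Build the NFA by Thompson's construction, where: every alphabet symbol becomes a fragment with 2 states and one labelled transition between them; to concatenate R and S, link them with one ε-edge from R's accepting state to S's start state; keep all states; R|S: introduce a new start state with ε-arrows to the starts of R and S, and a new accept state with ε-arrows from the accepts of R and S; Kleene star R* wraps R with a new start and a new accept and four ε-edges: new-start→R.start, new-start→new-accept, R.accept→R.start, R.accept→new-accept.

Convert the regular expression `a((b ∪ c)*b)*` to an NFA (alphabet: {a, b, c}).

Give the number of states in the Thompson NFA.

Recursing over subexpressions:
Each of the 4 symbol leaves contributes a 2-state fragment.
  b ∪ c — 6 states
  (b ∪ c)* — 8 states
  (b ∪ c)*b — 10 states
  ((b ∪ c)*b)* — 12 states
  a((b ∪ c)*b)* — 14 states

14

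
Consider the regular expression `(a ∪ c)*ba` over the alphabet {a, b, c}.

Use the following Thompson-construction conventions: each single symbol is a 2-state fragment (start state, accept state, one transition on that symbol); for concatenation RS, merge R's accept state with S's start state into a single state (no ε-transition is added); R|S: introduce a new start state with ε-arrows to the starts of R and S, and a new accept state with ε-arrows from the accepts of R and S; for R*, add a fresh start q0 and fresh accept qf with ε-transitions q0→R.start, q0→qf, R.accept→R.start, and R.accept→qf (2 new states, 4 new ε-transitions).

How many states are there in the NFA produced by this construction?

10

Per subexpression:
Each of the 4 symbol leaves contributes a 2-state fragment.
  a ∪ c → 6 states
  (a ∪ c)* → 8 states
  (a ∪ c)*ba → 10 states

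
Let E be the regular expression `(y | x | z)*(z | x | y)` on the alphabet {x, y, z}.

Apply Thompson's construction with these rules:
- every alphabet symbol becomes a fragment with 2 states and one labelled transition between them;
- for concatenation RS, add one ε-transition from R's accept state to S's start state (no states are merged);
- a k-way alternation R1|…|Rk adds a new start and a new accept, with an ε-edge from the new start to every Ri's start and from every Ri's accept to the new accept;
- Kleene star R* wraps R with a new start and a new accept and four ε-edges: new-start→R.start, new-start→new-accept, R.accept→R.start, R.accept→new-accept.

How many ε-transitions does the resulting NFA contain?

17

Recursing over subexpressions:
Each of the 6 symbol leaves contributes 0 ε-transitions.
  y | x | z → 6 ε-transitions
  (y | x | z)* → 10 ε-transitions
  z | x | y → 6 ε-transitions
  (y | x | z)*(z | x | y) → 17 ε-transitions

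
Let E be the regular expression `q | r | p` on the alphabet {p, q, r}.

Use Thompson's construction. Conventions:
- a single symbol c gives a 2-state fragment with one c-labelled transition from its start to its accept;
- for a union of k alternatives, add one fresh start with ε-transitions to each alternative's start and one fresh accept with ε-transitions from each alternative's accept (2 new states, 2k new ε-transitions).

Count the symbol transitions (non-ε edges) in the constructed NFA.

By structural recursion:
Each of the 3 symbol leaves contributes exactly 1 symbol transition.
  q | r | p → 3 symbol transitions

3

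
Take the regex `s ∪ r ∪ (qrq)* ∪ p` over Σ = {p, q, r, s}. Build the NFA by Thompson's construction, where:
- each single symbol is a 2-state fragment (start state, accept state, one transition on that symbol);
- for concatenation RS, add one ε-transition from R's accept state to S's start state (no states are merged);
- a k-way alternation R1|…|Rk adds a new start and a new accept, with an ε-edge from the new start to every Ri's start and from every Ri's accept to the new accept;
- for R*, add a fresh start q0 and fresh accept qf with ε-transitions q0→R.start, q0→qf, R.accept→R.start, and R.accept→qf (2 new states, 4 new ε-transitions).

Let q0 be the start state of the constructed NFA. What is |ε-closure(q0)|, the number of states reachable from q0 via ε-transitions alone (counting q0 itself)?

Compute the ε-closure size of each fragment's start state recursively; a symbol fragment's start has no outgoing ε-edge, so its closure is just itself (size 1).
  qrq — |closure| equals the left operand's closure size = 1 (its accept is not ε-reachable, so the closure stops there)
  (qrq)* — new start has ε-edges to the inner start and to the new accept, so |closure| = 2 + 1 = 3
  s ∪ r ∪ (qrq)* ∪ p — |closure| = 1 (new start) + (1 + 1 + 3 + 1) + 1 (new accept, since some branch ε-reaches its own accept) = 8

8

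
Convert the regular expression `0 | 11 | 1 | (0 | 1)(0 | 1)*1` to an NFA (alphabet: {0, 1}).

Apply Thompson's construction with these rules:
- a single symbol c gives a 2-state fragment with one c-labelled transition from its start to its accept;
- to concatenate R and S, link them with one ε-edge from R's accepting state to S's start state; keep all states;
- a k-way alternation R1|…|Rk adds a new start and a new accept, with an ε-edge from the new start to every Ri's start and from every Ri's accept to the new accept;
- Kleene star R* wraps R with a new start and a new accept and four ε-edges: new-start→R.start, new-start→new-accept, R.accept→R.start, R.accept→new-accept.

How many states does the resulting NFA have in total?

26

By structural recursion:
Each of the 9 symbol leaves contributes a 2-state fragment.
  11 — 4 states
  0 | 1 — 6 states
  0 | 1 — 6 states
  (0 | 1)* — 8 states
  (0 | 1)(0 | 1)*1 — 16 states
  0 | 11 | 1 | (0 | 1)(0 | 1)*1 — 26 states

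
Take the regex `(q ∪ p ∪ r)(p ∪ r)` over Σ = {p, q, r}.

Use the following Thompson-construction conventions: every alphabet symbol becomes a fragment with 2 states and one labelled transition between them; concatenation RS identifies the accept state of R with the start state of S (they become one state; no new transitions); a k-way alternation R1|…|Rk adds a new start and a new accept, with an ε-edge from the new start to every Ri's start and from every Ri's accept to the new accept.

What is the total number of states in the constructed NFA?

By structural recursion:
Each of the 5 symbol leaves contributes a 2-state fragment.
  q ∪ p ∪ r → 8 states
  p ∪ r → 6 states
  (q ∪ p ∪ r)(p ∪ r) → 13 states

13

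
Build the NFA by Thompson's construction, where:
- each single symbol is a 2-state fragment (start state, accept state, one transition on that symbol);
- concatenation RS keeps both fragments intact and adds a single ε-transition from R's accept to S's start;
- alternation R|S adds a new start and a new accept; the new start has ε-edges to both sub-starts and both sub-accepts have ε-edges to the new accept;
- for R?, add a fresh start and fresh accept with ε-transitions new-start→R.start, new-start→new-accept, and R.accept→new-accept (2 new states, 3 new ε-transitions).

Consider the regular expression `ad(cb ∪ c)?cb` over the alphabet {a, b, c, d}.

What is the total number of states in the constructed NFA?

Recursing over subexpressions:
Each of the 7 symbol leaves contributes a 2-state fragment.
  cb : 4 states
  cb ∪ c : 8 states
  (cb ∪ c)? : 10 states
  ad(cb ∪ c)?cb : 18 states

18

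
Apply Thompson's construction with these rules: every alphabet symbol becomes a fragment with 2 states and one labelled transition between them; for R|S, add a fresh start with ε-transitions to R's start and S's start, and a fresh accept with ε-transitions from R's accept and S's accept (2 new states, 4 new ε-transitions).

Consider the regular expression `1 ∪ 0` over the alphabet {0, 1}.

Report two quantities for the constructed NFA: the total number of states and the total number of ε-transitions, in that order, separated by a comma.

6, 4

Building bottom-up:
Each of the 2 symbol leaves contributes 2 states and 0 ε-transitions.
  1 ∪ 0 : 6 states, 4 ε-transitions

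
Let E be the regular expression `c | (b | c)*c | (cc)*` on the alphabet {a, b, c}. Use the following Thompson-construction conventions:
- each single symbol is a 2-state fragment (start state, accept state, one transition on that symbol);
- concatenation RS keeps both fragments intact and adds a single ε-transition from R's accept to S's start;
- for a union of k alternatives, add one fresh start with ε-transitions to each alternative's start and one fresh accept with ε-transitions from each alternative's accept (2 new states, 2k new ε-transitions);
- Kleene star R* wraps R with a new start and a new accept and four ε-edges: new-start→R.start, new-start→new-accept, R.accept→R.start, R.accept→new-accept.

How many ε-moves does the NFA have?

20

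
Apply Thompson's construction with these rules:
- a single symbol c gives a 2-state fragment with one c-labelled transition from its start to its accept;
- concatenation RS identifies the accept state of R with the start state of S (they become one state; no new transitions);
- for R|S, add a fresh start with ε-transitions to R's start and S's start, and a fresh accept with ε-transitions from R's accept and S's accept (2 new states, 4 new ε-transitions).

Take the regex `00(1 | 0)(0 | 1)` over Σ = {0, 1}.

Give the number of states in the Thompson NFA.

Recursing over subexpressions:
Each of the 6 symbol leaves contributes a 2-state fragment.
  1 | 0 = 6 states
  0 | 1 = 6 states
  00(1 | 0)(0 | 1) = 13 states

13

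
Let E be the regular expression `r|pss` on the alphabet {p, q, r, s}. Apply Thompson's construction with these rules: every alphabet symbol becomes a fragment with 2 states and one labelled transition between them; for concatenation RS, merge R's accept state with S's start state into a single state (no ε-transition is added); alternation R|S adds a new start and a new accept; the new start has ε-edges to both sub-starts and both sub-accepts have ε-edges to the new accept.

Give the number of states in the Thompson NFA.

Per subexpression:
Each of the 4 symbol leaves contributes a 2-state fragment.
  pss — 4 states
  r|pss — 8 states

8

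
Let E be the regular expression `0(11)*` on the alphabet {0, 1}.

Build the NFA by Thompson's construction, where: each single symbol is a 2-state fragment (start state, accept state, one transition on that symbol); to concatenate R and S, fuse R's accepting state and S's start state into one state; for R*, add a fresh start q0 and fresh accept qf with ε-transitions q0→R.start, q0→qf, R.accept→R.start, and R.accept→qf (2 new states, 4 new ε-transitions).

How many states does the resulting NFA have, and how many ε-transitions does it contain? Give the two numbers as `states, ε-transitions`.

By structural recursion:
Each of the 3 symbol leaves contributes 2 states and 0 ε-transitions.
  11 = 3 states, 0 ε-transitions
  (11)* = 5 states, 4 ε-transitions
  0(11)* = 6 states, 4 ε-transitions

6, 4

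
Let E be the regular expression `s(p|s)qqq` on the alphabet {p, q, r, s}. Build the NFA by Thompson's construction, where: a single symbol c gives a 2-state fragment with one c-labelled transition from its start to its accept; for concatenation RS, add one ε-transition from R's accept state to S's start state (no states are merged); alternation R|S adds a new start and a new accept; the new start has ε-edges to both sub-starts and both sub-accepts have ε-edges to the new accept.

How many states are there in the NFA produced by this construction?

By structural recursion:
Each of the 6 symbol leaves contributes a 2-state fragment.
  p|s = 6 states
  s(p|s)qqq = 14 states

14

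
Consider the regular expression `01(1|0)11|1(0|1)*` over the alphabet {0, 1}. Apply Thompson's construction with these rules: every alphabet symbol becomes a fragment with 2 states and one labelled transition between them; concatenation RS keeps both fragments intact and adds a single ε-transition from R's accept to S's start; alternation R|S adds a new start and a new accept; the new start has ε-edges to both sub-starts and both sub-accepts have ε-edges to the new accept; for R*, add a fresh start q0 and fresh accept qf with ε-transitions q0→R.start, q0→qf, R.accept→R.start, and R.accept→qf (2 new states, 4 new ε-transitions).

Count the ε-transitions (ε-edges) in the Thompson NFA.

Bottom-up over the parse tree:
Each of the 9 symbol leaves contributes 0 ε-transitions.
  1|0 → 4 ε-transitions
  01(1|0)11 → 8 ε-transitions
  0|1 → 4 ε-transitions
  (0|1)* → 8 ε-transitions
  1(0|1)* → 9 ε-transitions
  01(1|0)11|1(0|1)* → 21 ε-transitions

21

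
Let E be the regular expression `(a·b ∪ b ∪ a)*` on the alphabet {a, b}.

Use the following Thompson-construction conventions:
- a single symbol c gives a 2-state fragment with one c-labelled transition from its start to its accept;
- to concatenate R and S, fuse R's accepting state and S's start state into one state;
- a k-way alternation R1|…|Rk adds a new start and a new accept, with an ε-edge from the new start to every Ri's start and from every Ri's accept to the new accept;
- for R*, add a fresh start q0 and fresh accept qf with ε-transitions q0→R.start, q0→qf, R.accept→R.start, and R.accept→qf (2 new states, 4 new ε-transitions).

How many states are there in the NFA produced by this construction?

11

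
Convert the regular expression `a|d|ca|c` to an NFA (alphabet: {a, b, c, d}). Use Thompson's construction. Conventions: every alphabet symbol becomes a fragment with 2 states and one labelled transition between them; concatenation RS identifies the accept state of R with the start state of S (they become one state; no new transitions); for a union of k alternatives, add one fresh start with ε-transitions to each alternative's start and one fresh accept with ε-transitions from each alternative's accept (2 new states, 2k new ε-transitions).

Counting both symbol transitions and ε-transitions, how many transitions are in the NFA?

Building bottom-up:
Each of the 5 symbol leaves contributes 1 transition (1 symbol, 0 ε).
  ca = 2 transitions (2 symbol, 0 ε)
  a|d|ca|c = 13 transitions (5 symbol, 8 ε)

13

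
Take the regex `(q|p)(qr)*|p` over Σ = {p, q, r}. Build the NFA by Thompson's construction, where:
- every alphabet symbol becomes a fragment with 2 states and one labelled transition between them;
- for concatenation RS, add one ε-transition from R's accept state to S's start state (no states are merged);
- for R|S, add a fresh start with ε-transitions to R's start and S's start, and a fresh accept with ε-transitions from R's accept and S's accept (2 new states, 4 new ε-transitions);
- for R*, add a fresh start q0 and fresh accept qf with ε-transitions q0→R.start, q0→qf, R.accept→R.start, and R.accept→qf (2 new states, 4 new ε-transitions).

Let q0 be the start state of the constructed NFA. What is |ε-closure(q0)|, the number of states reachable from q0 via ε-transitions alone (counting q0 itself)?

5

Compute the ε-closure size of each fragment's start state recursively; a symbol fragment's start has no outgoing ε-edge, so its closure is just itself (size 1).
  q|p : new start ε-reaches every alternative's start; none of them accept ε, so the new accept is not reached: |ε-closure| = 1 + 1 + 1 = 3
  qr : |ε-closure| equals the left operand's closure size = 1 (its accept is not ε-reachable, so the closure stops there)
  (qr)* : new start has ε-edges to the inner start and to the new accept, so |ε-closure| = 2 + 1 = 3
  (q|p)(qr)* : same as the first factor's closure: |ε-closure| = 3
  (q|p)(qr)*|p : new start ε-reaches every alternative's start; none of them accept ε, so the new accept is not reached: |ε-closure| = 1 + 3 + 1 = 5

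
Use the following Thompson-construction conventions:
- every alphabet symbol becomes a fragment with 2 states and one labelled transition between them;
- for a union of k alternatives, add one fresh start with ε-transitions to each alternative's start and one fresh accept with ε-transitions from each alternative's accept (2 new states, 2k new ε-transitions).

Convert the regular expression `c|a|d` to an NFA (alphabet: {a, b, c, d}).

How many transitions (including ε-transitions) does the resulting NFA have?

9

Building bottom-up:
Each of the 3 symbol leaves contributes 1 transition (1 symbol, 0 ε).
  c|a|d : 9 transitions (3 symbol, 6 ε)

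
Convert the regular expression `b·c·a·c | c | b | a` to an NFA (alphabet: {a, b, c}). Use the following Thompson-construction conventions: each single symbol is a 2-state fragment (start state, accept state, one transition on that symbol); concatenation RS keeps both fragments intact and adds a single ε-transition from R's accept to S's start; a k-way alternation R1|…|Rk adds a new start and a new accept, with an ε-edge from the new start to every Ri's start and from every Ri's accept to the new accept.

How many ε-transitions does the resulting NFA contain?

By structural recursion:
Each of the 7 symbol leaves contributes 0 ε-transitions.
  b·c·a·c — 3 ε-transitions
  b·c·a·c | c | b | a — 11 ε-transitions

11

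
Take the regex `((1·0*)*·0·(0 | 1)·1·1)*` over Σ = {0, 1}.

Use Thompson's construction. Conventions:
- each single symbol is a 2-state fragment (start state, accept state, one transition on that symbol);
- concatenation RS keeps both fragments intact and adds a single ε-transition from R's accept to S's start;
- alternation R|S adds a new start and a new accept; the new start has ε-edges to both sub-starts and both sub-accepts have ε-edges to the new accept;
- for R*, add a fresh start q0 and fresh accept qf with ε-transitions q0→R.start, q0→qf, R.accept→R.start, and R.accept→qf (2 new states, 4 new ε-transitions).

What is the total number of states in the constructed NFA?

Per subexpression:
Each of the 7 symbol leaves contributes a 2-state fragment.
  0* = 4 states
  1·0* = 6 states
  (1·0*)* = 8 states
  0 | 1 = 6 states
  (1·0*)*·0·(0 | 1)·1·1 = 20 states
  ((1·0*)*·0·(0 | 1)·1·1)* = 22 states

22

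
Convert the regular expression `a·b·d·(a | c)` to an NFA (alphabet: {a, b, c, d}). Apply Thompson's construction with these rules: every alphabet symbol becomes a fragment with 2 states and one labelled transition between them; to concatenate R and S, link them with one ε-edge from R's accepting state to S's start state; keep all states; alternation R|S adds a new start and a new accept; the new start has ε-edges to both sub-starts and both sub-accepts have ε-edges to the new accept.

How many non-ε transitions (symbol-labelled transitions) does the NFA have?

5

By structural recursion:
Each of the 5 symbol leaves contributes exactly 1 symbol transition.
  a | c : 2 symbol transitions
  a·b·d·(a | c) : 5 symbol transitions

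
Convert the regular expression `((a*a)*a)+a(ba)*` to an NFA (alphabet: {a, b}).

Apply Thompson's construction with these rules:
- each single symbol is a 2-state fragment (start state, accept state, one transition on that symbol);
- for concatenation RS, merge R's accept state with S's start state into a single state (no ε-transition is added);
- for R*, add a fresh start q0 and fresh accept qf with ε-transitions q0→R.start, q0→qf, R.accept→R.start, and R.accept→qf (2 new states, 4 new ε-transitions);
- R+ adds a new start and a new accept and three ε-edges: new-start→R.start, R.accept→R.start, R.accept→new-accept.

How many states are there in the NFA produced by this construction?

Per subexpression:
Each of the 6 symbol leaves contributes a 2-state fragment.
  a* : 4 states
  a*a : 5 states
  (a*a)* : 7 states
  (a*a)*a : 8 states
  ((a*a)*a)+ : 10 states
  ba : 3 states
  (ba)* : 5 states
  ((a*a)*a)+a(ba)* : 15 states

15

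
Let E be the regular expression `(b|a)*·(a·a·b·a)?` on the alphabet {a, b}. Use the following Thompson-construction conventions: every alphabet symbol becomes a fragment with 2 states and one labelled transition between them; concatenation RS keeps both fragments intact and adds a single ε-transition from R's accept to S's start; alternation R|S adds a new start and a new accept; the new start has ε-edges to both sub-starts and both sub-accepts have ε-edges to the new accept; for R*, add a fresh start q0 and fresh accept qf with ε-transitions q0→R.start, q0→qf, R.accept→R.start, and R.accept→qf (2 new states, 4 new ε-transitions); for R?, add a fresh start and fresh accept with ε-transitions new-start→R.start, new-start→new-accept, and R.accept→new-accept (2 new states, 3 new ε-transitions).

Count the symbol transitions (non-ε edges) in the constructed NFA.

6

By structural recursion:
Each of the 6 symbol leaves contributes exactly 1 symbol transition.
  b|a = 2 symbol transitions
  (b|a)* = 2 symbol transitions
  a·a·b·a = 4 symbol transitions
  (a·a·b·a)? = 4 symbol transitions
  (b|a)*·(a·a·b·a)? = 6 symbol transitions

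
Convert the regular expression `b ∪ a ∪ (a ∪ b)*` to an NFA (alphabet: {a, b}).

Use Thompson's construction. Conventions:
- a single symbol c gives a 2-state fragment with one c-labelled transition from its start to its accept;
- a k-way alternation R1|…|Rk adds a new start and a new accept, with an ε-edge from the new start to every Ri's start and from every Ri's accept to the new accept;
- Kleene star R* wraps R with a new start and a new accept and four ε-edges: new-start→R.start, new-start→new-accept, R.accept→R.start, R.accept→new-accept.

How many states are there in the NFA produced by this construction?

Building bottom-up:
Each of the 4 symbol leaves contributes a 2-state fragment.
  a ∪ b = 6 states
  (a ∪ b)* = 8 states
  b ∪ a ∪ (a ∪ b)* = 14 states

14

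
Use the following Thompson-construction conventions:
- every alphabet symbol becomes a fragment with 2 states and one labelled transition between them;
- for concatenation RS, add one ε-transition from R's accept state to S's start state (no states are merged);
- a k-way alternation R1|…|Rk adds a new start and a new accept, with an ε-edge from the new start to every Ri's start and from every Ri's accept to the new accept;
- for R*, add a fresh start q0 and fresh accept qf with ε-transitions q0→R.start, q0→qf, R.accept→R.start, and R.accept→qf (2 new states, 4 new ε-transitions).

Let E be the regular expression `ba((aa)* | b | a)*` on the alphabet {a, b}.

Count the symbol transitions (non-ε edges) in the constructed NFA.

6

Bottom-up over the parse tree:
Each of the 6 symbol leaves contributes exactly 1 symbol transition.
  aa → 2 symbol transitions
  (aa)* → 2 symbol transitions
  (aa)* | b | a → 4 symbol transitions
  ((aa)* | b | a)* → 4 symbol transitions
  ba((aa)* | b | a)* → 6 symbol transitions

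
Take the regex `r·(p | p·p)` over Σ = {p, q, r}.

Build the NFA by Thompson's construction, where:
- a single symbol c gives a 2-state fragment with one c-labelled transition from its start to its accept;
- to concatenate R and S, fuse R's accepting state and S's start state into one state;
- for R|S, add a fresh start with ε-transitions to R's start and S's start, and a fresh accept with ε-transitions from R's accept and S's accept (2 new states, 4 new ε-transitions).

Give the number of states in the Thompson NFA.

Recursing over subexpressions:
Each of the 4 symbol leaves contributes a 2-state fragment.
  p·p : 3 states
  p | p·p : 7 states
  r·(p | p·p) : 8 states

8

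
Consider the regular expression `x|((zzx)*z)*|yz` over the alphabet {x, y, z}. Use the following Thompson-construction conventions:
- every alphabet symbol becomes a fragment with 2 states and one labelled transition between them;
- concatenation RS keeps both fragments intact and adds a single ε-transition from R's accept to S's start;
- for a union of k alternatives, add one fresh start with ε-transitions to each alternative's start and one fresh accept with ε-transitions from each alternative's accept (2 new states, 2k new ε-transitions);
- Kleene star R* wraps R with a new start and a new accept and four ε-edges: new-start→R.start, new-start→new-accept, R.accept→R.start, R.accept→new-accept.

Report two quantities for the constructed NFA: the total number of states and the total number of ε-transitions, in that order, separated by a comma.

Recursing over subexpressions:
Each of the 7 symbol leaves contributes 2 states and 0 ε-transitions.
  zzx : 6 states, 2 ε-transitions
  (zzx)* : 8 states, 6 ε-transitions
  (zzx)*z : 10 states, 7 ε-transitions
  ((zzx)*z)* : 12 states, 11 ε-transitions
  yz : 4 states, 1 ε-transition
  x|((zzx)*z)*|yz : 20 states, 18 ε-transitions

20, 18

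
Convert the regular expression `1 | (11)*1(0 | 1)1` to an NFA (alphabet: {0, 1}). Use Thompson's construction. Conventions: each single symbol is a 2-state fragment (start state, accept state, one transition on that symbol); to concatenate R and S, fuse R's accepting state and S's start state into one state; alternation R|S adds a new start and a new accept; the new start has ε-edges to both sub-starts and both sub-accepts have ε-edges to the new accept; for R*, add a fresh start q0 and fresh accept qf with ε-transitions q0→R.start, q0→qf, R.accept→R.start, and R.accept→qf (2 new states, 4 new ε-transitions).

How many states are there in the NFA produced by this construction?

16

Recursing over subexpressions:
Each of the 7 symbol leaves contributes a 2-state fragment.
  11 : 3 states
  (11)* : 5 states
  0 | 1 : 6 states
  (11)*1(0 | 1)1 : 12 states
  1 | (11)*1(0 | 1)1 : 16 states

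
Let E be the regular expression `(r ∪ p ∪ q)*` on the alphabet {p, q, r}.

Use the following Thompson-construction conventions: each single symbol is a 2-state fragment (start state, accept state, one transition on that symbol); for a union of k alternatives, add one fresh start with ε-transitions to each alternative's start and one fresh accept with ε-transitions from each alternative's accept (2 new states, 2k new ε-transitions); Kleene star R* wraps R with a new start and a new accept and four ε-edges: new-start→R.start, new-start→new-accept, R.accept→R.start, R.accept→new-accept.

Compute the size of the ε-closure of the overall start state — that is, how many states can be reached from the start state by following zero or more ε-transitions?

6

Work bottom-up. For each fragment F, track |ε-closure(F.start)| and whether F's accept lies in that closure (i.e. whether F accepts ε). A single-symbol fragment has closure size 1 and does not accept ε.
  r ∪ p ∪ q : new start ε-reaches every alternative's start; none of them accept ε, so the new accept is not reached: |closure| = 1 + 1 + 1 + 1 = 4
  (r ∪ p ∪ q)* : |closure| = 1 (new start) + 4 (body) + 1 (new accept) = 6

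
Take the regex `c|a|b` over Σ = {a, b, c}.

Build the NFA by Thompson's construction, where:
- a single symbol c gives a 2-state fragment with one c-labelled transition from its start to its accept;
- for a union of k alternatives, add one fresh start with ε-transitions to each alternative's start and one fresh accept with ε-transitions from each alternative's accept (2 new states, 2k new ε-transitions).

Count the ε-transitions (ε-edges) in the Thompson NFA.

6

Building bottom-up:
Each of the 3 symbol leaves contributes 0 ε-transitions.
  c|a|b = 6 ε-transitions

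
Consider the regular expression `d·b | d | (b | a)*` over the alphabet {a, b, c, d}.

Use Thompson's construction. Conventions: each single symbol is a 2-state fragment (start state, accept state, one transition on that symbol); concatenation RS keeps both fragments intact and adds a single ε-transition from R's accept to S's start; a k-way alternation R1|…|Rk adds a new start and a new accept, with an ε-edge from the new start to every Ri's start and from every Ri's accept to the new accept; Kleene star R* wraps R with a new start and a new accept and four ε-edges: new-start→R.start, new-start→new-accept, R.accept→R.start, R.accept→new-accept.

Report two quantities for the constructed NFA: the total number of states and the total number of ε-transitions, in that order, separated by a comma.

By structural recursion:
Each of the 5 symbol leaves contributes 2 states and 0 ε-transitions.
  d·b = 4 states, 1 ε-transition
  b | a = 6 states, 4 ε-transitions
  (b | a)* = 8 states, 8 ε-transitions
  d·b | d | (b | a)* = 16 states, 15 ε-transitions

16, 15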